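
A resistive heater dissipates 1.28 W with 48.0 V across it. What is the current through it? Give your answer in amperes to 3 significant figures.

0.0267 A

The two known quantities fix the third via I = P / V.
I = 1.28 / 48.0 = 0.02667 A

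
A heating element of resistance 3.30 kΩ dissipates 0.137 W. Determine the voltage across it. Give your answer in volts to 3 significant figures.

Rearranging the power relation for the two known quantities gives V = √(P R).
V = √(0.137 × 3300) = 21.26 V

21.3 V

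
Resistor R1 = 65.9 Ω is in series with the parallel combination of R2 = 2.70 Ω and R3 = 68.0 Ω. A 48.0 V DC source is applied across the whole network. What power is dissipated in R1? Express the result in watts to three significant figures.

Replace R2 and R3 with their parallel equivalent so the circuit becomes R1 in series with R_p.
R_p = (2.70×68.0)/(2.70+68.0) = 2.597 Ω
R_total = 65.9 + 2.597 = 68.50 Ω
I = V / R_total = 48.0 / 68.50 = 0.7008 A
R1 is in the main series path, so its power is I²R1.
P_R1 = (0.7008)² × 65.9 = 32.36 W

32.4 W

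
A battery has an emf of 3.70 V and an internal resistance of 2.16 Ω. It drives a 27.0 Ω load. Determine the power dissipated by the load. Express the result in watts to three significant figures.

The internal resistance and the load are in series, so the same I flows through both; get I from ε/(r+R), then I²R for the load.
I = ε / (r + R) = 3.70 / (2.16 + 27.0) = 0.1269 A
P_load = I² R = (0.1269)² × 27.0 = 0.4347 W

0.435 W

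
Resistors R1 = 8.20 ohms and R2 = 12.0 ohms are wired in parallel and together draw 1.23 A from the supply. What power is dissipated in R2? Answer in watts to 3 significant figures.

2.99 W

The branches share the same voltage, but only the total current is given — find V from the equivalent resistance first.
1/R_eq = 1/8.20 + 1/12.0 ⇒ R_eq = 4.871 Ω
V = I_total × R_eq = 1.230 × 4.871 = 5.992 V
P_R2 = V² / R2 = (5.992)² / 12.0 = 2.992 W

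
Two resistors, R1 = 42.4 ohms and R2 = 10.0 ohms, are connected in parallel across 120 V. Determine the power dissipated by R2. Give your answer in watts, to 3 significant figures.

1440 W

Every branch has 120 V across it, so for R2 the power is simply V²/R.
P_R2 = V² / R2 = (120)² / 10.0 Ω = 1440 W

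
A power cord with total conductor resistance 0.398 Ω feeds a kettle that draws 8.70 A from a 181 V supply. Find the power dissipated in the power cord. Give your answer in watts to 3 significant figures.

Only the current and the line resistance are needed for the I²R loss.
The power cord carries the full 8.70 A.
P_line = I² R_line = (8.700)² × 0.398 = 30.12 W

30.1 W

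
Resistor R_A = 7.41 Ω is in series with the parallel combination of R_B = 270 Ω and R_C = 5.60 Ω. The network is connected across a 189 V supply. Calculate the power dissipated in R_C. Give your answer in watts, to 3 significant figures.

First combine the parallel branches into one equivalent R_p, then R_A + R_p is a series pair.
R_p = (270×5.60)/(270+5.60) = 5.486 Ω
R_total = 7.41 + 5.486 = 12.90 Ω
I = V / R_total = 189 / 12.90 = 14.66 A
Voltage across the parallel pair: V_p = I × R_p = 14.66 × 5.486 = 80.40 V
R_C is across V_p, so use P = V²/R for that branch.
P_R_C = (80.40)² / 5.60 = 1154 W

1150 W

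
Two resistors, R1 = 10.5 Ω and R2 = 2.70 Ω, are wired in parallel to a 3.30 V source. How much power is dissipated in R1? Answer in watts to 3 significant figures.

Every branch has 3.30 V across it, so for R1 the power is simply V²/R.
P_R1 = V² / R1 = (3.30)² / 10.5 Ω = 1.037 W

1.04 W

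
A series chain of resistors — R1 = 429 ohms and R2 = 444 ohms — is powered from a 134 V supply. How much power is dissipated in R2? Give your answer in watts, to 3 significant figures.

10.5 W

The current is common to all series resistors; compute it, then apply P = I²R for the target.
R_total = 429 + 444 = 873.0 Ω
I = V / R_total = 134 / 873.0 = 0.1535 A
P_R2 = I² × R2 = (0.1535)² × 444 = 10.46 W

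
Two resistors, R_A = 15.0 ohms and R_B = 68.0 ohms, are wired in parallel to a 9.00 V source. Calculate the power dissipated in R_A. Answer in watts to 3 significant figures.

5.40 W

The supply voltage appears across each parallel branch — just use P = V²/R_A.
P_R_A = V² / R_A = (9.00)² / 15.0 Ω = 5.400 W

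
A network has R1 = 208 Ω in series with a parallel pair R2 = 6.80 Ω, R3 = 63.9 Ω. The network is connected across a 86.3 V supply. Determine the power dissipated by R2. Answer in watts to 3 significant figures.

0.902 W

Collapse R2‖R3 to a single equivalent, reducing the network to two series elements.
R_p = (6.80×63.9)/(6.80+63.9) = 6.146 Ω
R_total = 208 + 6.146 = 214.1 Ω
I = V / R_total = 86.3 / 214.1 = 0.4030 A
Voltage across the parallel pair: V_p = I × R_p = 0.4030 × 6.146 = 2.477 V
R2 is across V_p, so use P = V²/R for that branch.
P_R2 = (2.477)² / 6.80 = 0.9021 W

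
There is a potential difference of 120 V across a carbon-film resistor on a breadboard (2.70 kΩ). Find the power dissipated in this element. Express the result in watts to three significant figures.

V and R are stated; P = V²/R avoids computing the current.
P = (120 V)² / 2700 Ω = 5.333 W

5.33 W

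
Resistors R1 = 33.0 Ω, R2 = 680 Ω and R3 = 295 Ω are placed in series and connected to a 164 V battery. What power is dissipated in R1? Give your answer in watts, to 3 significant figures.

0.874 W

Since the resistors are in series they all carry the loop current I = V/R_total; the power in any one is I²R.
R_total = 33.0 + 680 + 295 = 1008 Ω
I = V / R_total = 164 / 1008 = 0.1627 A
P_R1 = I² × R1 = (0.1627)² × 33.0 = 0.8735 W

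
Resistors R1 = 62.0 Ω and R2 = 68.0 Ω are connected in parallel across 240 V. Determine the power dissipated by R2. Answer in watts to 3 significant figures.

847 W

The supply voltage appears across each parallel branch — just use P = V²/R2.
P_R2 = V² / R2 = (240)² / 68.0 Ω = 847.1 W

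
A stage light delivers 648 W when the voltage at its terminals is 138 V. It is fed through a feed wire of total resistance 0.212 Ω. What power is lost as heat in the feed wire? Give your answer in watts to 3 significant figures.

4.67 W

The feed wire and load are in series, so the same current flows in both; the loss is I²R_line.
I = P / V = 648 / 138 = 4.696 A through the feed wire.
P_line = I² R_line = (4.696)² × 0.212 = 4.674 W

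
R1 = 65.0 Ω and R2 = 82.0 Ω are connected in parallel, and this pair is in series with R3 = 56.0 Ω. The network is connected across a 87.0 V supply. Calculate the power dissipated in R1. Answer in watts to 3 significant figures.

18.0 W

Combine R1 and R2 into their parallel equivalent first, reducing the network to two series resistors.
R_p = (65.0×82.0)/(65.0+82.0) = 36.26 Ω
R_total = R_p + 56.0 = 36.26 + 56.0 = 92.26 Ω
I = V / R_total = 87.0 / 92.26 = 0.9430 A
Voltage across the parallel pair: V_p = I × R_p = 0.9430 × 36.26 = 34.19 V
R1 has V_p across it, so P = V_p²/R1.
P_R1 = (34.19)² / 65.0 = 17.99 W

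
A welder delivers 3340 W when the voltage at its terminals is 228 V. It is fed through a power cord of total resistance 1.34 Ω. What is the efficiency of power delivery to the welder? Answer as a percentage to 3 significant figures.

I = P / V = 3340 / 228 = 14.65 A through the power cord.
P_line = I² R_line = (14.65)² × 1.34 = 287.6 W
P_source = P_load + P_line = 3340 + 287.6 = 3628 W
η = P_load / P_source = 3340 / 3628 = 0.9207

92.1 %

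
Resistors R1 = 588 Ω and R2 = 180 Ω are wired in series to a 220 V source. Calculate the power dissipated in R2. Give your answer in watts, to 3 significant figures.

14.8 W

Series elements share the same current, so find I first, then use P = I²R.
R_total = 588 + 180 = 768.0 Ω
I = V / R_total = 220 / 768.0 = 0.2865 A
P_R2 = I² × R2 = (0.2865)² × 180 = 14.77 W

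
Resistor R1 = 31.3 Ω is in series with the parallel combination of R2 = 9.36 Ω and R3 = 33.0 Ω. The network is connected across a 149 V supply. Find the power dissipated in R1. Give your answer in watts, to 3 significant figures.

467 W

Reduce the parallel pair to R_p first; the network is then a simple series string.
R_p = (9.36×33.0)/(9.36+33.0) = 7.292 Ω
R_total = 31.3 + 7.292 = 38.59 Ω
I = V / R_total = 149 / 38.59 = 3.861 A
All the current flows through R1; use P = I²R.
P_R1 = (3.861)² × 31.3 = 466.6 W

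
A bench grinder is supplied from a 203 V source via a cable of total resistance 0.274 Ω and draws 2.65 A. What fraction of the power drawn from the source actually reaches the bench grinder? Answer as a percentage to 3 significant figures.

The cable carries the full 2.65 A.
P_line = I² R_line = (2.650)² × 0.274 = 1.924 W
P_source = V I = 203 × 2.650 = 537.9 W; P_load = 536.0 W
η = P_load / P_source = 536.0 / 537.9 = 0.9964

99.6 %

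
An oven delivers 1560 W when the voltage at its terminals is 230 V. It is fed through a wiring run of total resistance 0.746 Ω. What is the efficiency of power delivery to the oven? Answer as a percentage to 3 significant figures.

I = P / V = 1560 / 230 = 6.783 A through the wiring run.
P_line = I² R_line = (6.783)² × 0.746 = 34.32 W
P_source = P_load + P_line = 1560 + 34.32 = 1594 W
η = P_load / P_source = 1560 / 1594 = 0.9785

97.8 %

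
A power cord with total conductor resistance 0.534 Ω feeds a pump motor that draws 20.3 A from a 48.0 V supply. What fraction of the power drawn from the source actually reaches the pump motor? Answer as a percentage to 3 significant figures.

The power cord carries the full 20.3 A.
P_line = I² R_line = (20.30)² × 0.534 = 220.1 W
P_source = V I = 48.0 × 20.30 = 974.4 W; P_load = 754.3 W
η = P_load / P_source = 754.3 / 974.4 = 0.7742

77.4 %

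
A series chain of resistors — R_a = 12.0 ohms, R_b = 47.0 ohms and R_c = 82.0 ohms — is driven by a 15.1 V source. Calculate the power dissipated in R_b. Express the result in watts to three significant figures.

0.539 W

In a series string the same current flows through every resistor — find that current, then P = I²R for the one we want.
R_total = 12.0 + 47.0 + 82.0 = 141.0 Ω
I = V / R_total = 15.1 / 141.0 = 0.1071 A
P_R_b = I² × R_b = (0.1071)² × 47.0 = 0.5390 W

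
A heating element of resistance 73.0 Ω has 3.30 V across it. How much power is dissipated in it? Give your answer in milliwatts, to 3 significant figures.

With V across and R both known, P = V²/R gives the dissipation directly.
P = (3.30 V)² / 73.0 Ω = 0.1492 W

149 mW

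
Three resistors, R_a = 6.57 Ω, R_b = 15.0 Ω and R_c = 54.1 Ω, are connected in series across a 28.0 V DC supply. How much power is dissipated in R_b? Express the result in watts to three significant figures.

2.05 W

Since the resistors are in series they all carry the loop current I = V/R_total; the power in any one is I²R.
R_total = 6.57 + 15.0 + 54.1 = 75.67 Ω
I = V / R_total = 28.0 / 75.67 = 0.3700 A
P_R_b = I² × R_b = (0.3700)² × 15.0 = 2.054 W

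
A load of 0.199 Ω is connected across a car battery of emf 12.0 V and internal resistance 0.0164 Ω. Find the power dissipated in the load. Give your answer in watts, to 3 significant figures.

618 W

The internal resistance and the load are in series, so the same I flows through both; get I from ε/(r+R), then I²R for the load.
I = ε / (r + R) = 12.0 / (0.0164 + 0.199) = 55.71 A
P_load = I² R = (55.71)² × 0.199 = 617.6 W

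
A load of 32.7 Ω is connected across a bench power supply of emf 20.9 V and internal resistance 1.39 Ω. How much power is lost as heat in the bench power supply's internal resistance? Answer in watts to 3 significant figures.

r is in series with the load, so it carries the full circuit current — the loss in it is I²r.
I = ε / (r + R) = 20.9 / (1.39 + 32.7) = 0.6131 A
P_int = I² r = (0.6131)² × 1.39 = 0.5225 W

0.522 W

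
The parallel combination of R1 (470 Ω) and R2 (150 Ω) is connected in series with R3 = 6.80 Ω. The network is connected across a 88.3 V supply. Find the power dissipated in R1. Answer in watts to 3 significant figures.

Reduce the parallel combination to a single R_p; the circuit then becomes R_p in series with the remaining resistor.
R_p = (470×150)/(470+150) = 113.7 Ω
R_total = R_p + 6.80 = 113.7 + 6.80 = 120.5 Ω
I = V / R_total = 88.3 / 120.5 = 0.7327 A
Voltage across the parallel pair: V_p = I × R_p = 0.7327 × 113.7 = 83.32 V
Use P = V²/R for R1 with V = V_p.
P_R1 = (83.32)² / 470 = 14.77 W

14.8 W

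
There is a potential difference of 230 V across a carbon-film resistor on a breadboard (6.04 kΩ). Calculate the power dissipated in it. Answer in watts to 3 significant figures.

8.76 W

With V across and R both known, P = V²/R gives the dissipation directly.
P = (230 V)² / 6040 Ω = 8.758 W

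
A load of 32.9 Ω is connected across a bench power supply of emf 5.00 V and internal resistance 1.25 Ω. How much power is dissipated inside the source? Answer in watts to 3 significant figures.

0.0268 W

r is in series with the load, so it carries the full circuit current — the loss in it is I²r.
I = ε / (r + R) = 5.00 / (1.25 + 32.9) = 0.1464 A
P_int = I² r = (0.1464)² × 1.25 = 0.02680 W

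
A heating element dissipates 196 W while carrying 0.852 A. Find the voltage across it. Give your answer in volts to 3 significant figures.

230 V

The two known quantities fix the third via V = P / I.
V = 196 / 0.8520 = 230.0 V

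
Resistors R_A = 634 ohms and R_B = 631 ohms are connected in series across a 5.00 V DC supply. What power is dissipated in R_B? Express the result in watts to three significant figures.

0.00986 W

The current is common to all series resistors; compute it, then apply P = I²R for the target.
R_total = 634 + 631 = 1265 Ω
I = V / R_total = 5.00 / 1265 = 0.003953 A
P_R_B = I² × R_B = (0.003953)² × 631 = 0.009858 W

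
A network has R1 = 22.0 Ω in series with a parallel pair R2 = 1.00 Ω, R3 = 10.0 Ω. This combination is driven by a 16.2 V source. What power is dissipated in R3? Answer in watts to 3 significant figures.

First combine the parallel branches into one equivalent R_p, then R1 + R_p is a series pair.
R_p = (1.00×10.0)/(1.00+10.0) = 0.9091 Ω
R_total = 22.0 + 0.9091 = 22.91 Ω
I = V / R_total = 16.2 / 22.91 = 0.7071 A
Voltage across the parallel pair: V_p = I × R_p = 0.7071 × 0.9091 = 0.6429 V
R3 sees V_p directly, so P = V_p² / R3.
P_R3 = (0.6429)² / 10.0 = 0.04133 W

0.0413 W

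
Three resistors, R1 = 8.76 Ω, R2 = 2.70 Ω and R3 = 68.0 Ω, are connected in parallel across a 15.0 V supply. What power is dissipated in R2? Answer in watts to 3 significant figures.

83.3 W

Parallel branches share the same voltage; P = V²/R gives the branch power in one step.
P_R2 = V² / R2 = (15.0)² / 2.70 Ω = 83.33 W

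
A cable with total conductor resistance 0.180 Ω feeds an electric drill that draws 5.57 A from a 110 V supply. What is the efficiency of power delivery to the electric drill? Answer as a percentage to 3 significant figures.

99.1 %

The cable carries the full 5.57 A.
P_line = I² R_line = (5.570)² × 0.180 = 5.584 W
P_source = V I = 110 × 5.570 = 612.7 W; P_load = 607.1 W
η = P_load / P_source = 607.1 / 612.7 = 0.9909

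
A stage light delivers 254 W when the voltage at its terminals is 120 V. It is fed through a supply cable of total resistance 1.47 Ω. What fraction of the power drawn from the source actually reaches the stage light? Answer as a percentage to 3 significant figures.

97.5 %

I = P / V = 254 / 120 = 2.117 A through the supply cable.
P_line = I² R_line = (2.117)² × 1.47 = 6.586 W
P_source = P_load + P_line = 254.0 + 6.586 = 260.6 W
η = P_load / P_source = 254.0 / 260.6 = 0.9747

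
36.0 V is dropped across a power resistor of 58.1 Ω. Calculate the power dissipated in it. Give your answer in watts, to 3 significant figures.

With V across and R both known, P = V²/R gives the dissipation directly.
P = (36.0 V)² / 58.1 Ω = 22.31 W

22.3 W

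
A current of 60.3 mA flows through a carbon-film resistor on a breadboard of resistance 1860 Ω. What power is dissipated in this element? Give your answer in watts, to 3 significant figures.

Current and resistance are given, so P = I²R is the direct form.
P = (0.06030 A)² × 1860 Ω = 6.763 W

6.76 W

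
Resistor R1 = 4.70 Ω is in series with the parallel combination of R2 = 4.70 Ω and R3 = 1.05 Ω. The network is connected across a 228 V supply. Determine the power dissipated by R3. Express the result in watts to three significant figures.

1180 W

Collapse R2‖R3 to a single equivalent, reducing the network to two series elements.
R_p = (4.70×1.05)/(4.70+1.05) = 0.8583 Ω
R_total = 4.70 + 0.8583 = 5.558 Ω
I = V / R_total = 228 / 5.558 = 41.02 A
Voltage across the parallel pair: V_p = I × R_p = 41.02 × 0.8583 = 35.21 V
With V_p across R3, its power is V_p²/R3.
P_R3 = (35.21)² / 1.05 = 1180 W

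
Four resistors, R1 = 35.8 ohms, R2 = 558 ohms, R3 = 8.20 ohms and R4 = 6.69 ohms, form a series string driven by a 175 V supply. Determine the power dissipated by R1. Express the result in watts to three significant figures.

Since the resistors are in series they all carry the loop current I = V/R_total; the power in any one is I²R.
R_total = 35.8 + 558 + 8.20 + 6.69 = 608.7 Ω
I = V / R_total = 175 / 608.7 = 0.2875 A
P_R1 = I² × R1 = (0.2875)² × 35.8 = 2.959 W

2.96 W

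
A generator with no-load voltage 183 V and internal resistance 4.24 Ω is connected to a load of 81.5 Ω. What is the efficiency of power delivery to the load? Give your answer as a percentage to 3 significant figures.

η = P_load/(P_load+P_int) = I²R/(I²R+I²r) = R/(R+r) — the I² cancels for series elements.
η = R / (R + r) = 81.5 / (81.5 + 4.24) = 0.9505

95.1 %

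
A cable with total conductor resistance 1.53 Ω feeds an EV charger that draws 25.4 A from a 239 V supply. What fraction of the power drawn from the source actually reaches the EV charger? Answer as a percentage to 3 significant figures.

The cable carries the full 25.4 A.
P_line = I² R_line = (25.40)² × 1.53 = 987.1 W
P_source = V I = 239 × 25.40 = 6071 W; P_load = 5084 W
η = P_load / P_source = 5084 / 6071 = 0.8374

83.7 %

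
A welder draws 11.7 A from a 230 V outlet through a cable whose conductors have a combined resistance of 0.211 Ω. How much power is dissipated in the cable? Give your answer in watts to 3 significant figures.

Only the current and the line resistance are needed for the I²R loss.
The cable carries the full 11.7 A.
P_line = I² R_line = (11.70)² × 0.211 = 28.88 W

28.9 W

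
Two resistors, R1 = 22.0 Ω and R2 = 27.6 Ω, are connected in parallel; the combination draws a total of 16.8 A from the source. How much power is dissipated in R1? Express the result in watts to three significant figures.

Only the total current is stated, so first find the parallel equivalent to get the voltage across the combination.
1/R_eq = 1/22.0 + 1/27.6 ⇒ R_eq = 12.24 Ω
V = I_total × R_eq = 16.80 × 12.24 = 205.7 V
P_R1 = V² / R1 = (205.7)² / 22.0 = 1923 W

1920 W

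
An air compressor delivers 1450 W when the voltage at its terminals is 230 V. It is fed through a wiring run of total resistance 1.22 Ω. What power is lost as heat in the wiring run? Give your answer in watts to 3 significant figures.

48.5 W

The wiring run and load are in series, so the same current flows in both; the loss is I²R_line.
I = P / V = 1450 / 230 = 6.304 A through the wiring run.
P_line = I² R_line = (6.304)² × 1.22 = 48.49 W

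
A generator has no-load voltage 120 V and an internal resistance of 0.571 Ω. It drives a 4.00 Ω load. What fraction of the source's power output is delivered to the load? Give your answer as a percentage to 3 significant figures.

Efficiency is P_load / P_total. With a series r and R sharing the same I, P = I²R for each, so η = R/(R+r).
η = R / (R + r) = 4.00 / (4.00 + 0.571) = 0.8751

87.5 %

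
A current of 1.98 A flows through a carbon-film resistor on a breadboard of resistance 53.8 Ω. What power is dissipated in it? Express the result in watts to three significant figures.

211 W

With I and R stated, P = I²R applies in one step.
P = (1.980 A)² × 53.8 Ω = 210.9 W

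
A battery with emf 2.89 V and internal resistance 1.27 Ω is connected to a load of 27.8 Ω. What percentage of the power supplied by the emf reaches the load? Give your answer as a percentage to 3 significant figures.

The source delivers εI, of which I²R reaches the load and I²r is lost; since I is common, η = R/(R+r).
η = R / (R + r) = 27.8 / (27.8 + 1.27) = 0.9563

95.6 %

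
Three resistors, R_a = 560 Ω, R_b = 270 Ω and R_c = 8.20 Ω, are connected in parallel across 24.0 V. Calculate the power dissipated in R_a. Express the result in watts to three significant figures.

1.03 W

Parallel branches share the same voltage; P = V²/R gives the branch power in one step.
P_R_a = V² / R_a = (24.0)² / 560 Ω = 1.029 W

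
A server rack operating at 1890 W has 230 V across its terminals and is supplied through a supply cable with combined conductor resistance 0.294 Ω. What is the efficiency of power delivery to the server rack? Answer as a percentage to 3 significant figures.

99.0 %

I = P / V = 1890 / 230 = 8.217 A through the supply cable.
P_line = I² R_line = (8.217)² × 0.294 = 19.85 W
P_source = P_load + P_line = 1890 + 19.85 = 1910 W
η = P_load / P_source = 1890 / 1910 = 0.9896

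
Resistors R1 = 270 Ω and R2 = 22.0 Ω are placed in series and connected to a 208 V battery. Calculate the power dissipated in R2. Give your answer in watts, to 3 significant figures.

The current is common to all series resistors; compute it, then apply P = I²R for the target.
R_total = 270 + 22.0 = 292.0 Ω
I = V / R_total = 208 / 292.0 = 0.7123 A
P_R2 = I² × R2 = (0.7123)² × 22.0 = 11.16 W

11.2 W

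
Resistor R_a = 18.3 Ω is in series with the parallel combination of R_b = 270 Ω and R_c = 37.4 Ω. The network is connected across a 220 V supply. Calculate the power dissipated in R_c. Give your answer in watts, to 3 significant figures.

Replace R_b and R_c with their parallel equivalent so the circuit becomes R_a in series with R_p.
R_p = (270×37.4)/(270+37.4) = 32.85 Ω
R_total = 18.3 + 32.85 = 51.15 Ω
I = V / R_total = 220 / 51.15 = 4.301 A
Voltage across the parallel pair: V_p = I × R_p = 4.301 × 32.85 = 141.3 V
With V_p across R_c, its power is V_p²/R_c.
P_R_c = (141.3)² / 37.4 = 533.8 W

534 W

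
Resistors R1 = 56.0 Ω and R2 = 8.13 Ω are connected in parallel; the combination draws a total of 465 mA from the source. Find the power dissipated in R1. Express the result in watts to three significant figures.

Only the total current is stated, so first find the parallel equivalent to get the voltage across the combination.
1/R_eq = 1/56.0 + 1/8.13 ⇒ R_eq = 7.099 Ω
V = I_total × R_eq = 0.4650 × 7.099 = 3.301 V
P_R1 = V² / R1 = (3.301)² / 56.0 = 0.1946 W

0.195 W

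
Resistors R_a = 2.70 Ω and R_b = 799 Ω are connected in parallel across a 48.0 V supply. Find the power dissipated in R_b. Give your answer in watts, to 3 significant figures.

Parallel branches share the same voltage; P = V²/R gives the branch power in one step.
P_R_b = V² / R_b = (48.0)² / 799 Ω = 2.884 W

2.88 W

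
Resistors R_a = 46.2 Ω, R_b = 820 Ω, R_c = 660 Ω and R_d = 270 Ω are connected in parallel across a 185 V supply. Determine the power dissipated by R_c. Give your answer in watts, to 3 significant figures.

51.9 W

Parallel branches share the same voltage; P = V²/R gives the branch power in one step.
P_R_c = V² / R_c = (185)² / 660 Ω = 51.86 W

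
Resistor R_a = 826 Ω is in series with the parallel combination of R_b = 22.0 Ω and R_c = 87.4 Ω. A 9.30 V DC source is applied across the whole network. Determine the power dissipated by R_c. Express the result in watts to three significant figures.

Collapse R_b‖R_c to a single equivalent, reducing the network to two series elements.
R_p = (22.0×87.4)/(22.0+87.4) = 17.58 Ω
R_total = 826 + 17.58 = 843.6 Ω
I = V / R_total = 9.30 / 843.6 = 0.01102 A
Voltage across the parallel pair: V_p = I × R_p = 0.01102 × 17.58 = 0.1938 V
With V_p across R_c, its power is V_p²/R_c.
P_R_c = (0.1938)² / 87.4 = 0.0004296 W

0.000430 W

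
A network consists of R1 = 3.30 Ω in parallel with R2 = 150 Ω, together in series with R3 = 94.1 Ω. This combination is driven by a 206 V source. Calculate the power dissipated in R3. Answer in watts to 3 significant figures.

Reduce the parallel combination to a single R_p; the circuit then becomes R_p in series with the remaining resistor.
R_p = (3.30×150)/(3.30+150) = 3.229 Ω
R_total = R_p + 94.1 = 3.229 + 94.1 = 97.33 Ω
I = V / R_total = 206 / 97.33 = 2.117 A
R3 is the series element, so its power is I²R.
P_R3 = (2.117)² × 94.1 = 421.5 W

422 W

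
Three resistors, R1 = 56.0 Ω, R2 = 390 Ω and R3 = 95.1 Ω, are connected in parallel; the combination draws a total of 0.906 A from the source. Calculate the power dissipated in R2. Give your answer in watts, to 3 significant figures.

2.20 W

We need the common branch voltage; get it from I_total × R_eq, then P = V²/R for the branch.
1/R_eq = 1/56.0 + 1/390 + 1/95.1 ⇒ R_eq = 32.32 Ω
V = I_total × R_eq = 0.9060 × 32.32 = 29.29 V
P_R2 = V² / R2 = (29.29)² / 390 = 2.199 W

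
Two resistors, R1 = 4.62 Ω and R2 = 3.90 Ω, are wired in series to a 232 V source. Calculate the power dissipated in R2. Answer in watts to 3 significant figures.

2890 W

Every series element carries the same I. Get I from the total resistance, then P = I² × R2.
R_total = 4.62 + 3.90 = 8.520 Ω
I = V / R_total = 232 / 8.520 = 27.23 A
P_R2 = I² × R2 = (27.23)² × 3.90 = 2892 W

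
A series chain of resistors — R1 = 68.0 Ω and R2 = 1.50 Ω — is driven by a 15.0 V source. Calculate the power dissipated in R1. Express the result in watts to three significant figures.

3.17 W

Every series element carries the same I. Get I from the total resistance, then P = I² × R1.
R_total = 68.0 + 1.50 = 69.50 Ω
I = V / R_total = 15.0 / 69.50 = 0.2158 A
P_R1 = I² × R1 = (0.2158)² × 68.0 = 3.168 W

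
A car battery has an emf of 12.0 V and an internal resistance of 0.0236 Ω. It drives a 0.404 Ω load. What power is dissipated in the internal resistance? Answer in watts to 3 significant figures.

18.6 W

The internal resistance carries the same current as the load; P_int = I²r.
I = ε / (r + R) = 12.0 / (0.0236 + 0.404) = 28.06 A
P_int = I² r = (28.06)² × 0.0236 = 18.59 W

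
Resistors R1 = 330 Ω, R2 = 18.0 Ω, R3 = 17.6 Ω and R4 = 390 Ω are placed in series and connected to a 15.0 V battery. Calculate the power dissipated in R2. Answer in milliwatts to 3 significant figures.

Every series element carries the same I. Get I from the total resistance, then P = I² × R2.
R_total = 330 + 18.0 + 17.6 + 390 = 755.6 Ω
I = V / R_total = 15.0 / 755.6 = 0.01985 A
P_R2 = I² × R2 = (0.01985)² × 18.0 = 0.007094 W

7.09 mW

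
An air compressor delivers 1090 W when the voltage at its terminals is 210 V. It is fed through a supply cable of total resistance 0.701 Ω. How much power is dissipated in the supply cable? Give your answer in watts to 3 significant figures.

Only the current and the line resistance are needed for the I²R loss.
I = P / V = 1090 / 210 = 5.190 A through the supply cable.
P_line = I² R_line = (5.190)² × 0.701 = 18.89 W

18.9 W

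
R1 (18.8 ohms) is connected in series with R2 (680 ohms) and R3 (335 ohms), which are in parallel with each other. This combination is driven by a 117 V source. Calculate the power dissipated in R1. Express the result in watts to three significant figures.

4.35 W

Collapse R2‖R3 to a single equivalent, reducing the network to two series elements.
R_p = (680×335)/(680+335) = 224.4 Ω
R_total = 18.8 + 224.4 = 243.2 Ω
I = V / R_total = 117 / 243.2 = 0.4810 A
R1 is in the main series path, so its power is I²R1.
P_R1 = (0.4810)² × 18.8 = 4.350 W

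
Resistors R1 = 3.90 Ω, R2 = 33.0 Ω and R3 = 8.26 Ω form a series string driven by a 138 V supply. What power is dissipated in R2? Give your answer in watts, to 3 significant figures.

In a series string the same current flows through every resistor — find that current, then P = I²R for the one we want.
R_total = 3.90 + 33.0 + 8.26 = 45.16 Ω
I = V / R_total = 138 / 45.16 = 3.056 A
P_R2 = I² × R2 = (3.056)² × 33.0 = 308.2 W

308 W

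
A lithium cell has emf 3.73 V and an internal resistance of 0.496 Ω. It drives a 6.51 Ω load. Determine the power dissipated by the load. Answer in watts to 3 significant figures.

1.85 W

The internal resistance and the load are in series, so the same I flows through both; get I from ε/(r+R), then I²R for the load.
I = ε / (r + R) = 3.73 / (0.496 + 6.51) = 0.5324 A
P_load = I² R = (0.5324)² × 6.51 = 1.845 W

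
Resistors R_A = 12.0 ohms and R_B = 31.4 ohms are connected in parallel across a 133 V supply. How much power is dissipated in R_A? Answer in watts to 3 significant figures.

Parallel branches share the same voltage; P = V²/R gives the branch power in one step.
P_R_A = V² / R_A = (133)² / 12.0 Ω = 1474 W

1470 W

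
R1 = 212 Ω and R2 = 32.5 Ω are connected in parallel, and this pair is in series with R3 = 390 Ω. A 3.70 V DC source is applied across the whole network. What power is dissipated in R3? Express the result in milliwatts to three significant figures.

30.5 mW

First find R_p for the parallel pair, then treat R_p + R3 as a series loop.
R_p = (212×32.5)/(212+32.5) = 28.18 Ω
R_total = R_p + 390 = 28.18 + 390 = 418.2 Ω
I = V / R_total = 3.70 / 418.2 = 0.008848 A
All the supply current flows through R3; use P = I²R3.
P_R3 = (0.008848)² × 390 = 0.03053 W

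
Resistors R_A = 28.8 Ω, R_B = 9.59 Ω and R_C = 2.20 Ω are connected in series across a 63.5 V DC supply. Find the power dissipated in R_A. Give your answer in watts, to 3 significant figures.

70.5 W

The current is common to all series resistors; compute it, then apply P = I²R for the target.
R_total = 28.8 + 9.59 + 2.20 = 40.59 Ω
I = V / R_total = 63.5 / 40.59 = 1.564 A
P_R_A = I² × R_A = (1.564)² × 28.8 = 70.49 W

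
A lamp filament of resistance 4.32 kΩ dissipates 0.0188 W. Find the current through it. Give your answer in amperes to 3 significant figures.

0.00209 A

Rearranging the power relation for the two known quantities gives I = √(P / R).
I = √(0.0188 / 4320) = 0.002086 A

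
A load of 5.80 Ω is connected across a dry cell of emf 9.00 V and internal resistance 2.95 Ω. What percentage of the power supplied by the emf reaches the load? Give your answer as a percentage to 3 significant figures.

The source delivers εI, of which I²R reaches the load and I²r is lost; since I is common, η = R/(R+r).
η = R / (R + r) = 5.80 / (5.80 + 2.95) = 0.6629

66.3 %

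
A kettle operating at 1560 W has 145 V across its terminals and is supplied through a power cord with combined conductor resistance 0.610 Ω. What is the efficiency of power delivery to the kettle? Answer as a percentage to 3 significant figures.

95.7 %

I = P / V = 1560 / 145 = 10.76 A through the power cord.
P_line = I² R_line = (10.76)² × 0.610 = 70.61 W
P_source = P_load + P_line = 1560 + 70.61 = 1631 W
η = P_load / P_source = 1560 / 1631 = 0.9567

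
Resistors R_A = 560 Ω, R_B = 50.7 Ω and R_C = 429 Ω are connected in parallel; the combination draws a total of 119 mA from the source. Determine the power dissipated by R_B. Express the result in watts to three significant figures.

Parallel branches share V, not I — compute V via R_eq, then use V²/R for the target branch.
1/R_eq = 1/560 + 1/50.7 + 1/429 ⇒ R_eq = 41.95 Ω
V = I_total × R_eq = 0.1190 × 41.95 = 4.991 V
P_R_B = V² / R_B = (4.991)² / 50.7 = 0.4914 W

0.491 W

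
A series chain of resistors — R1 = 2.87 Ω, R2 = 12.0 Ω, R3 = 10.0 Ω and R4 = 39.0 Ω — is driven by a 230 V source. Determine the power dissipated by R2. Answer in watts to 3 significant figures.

Series elements share the same current, so find I first, then use P = I²R.
R_total = 2.87 + 12.0 + 10.0 + 39.0 = 63.87 Ω
I = V / R_total = 230 / 63.87 = 3.601 A
P_R2 = I² × R2 = (3.601)² × 12.0 = 155.6 W

156 W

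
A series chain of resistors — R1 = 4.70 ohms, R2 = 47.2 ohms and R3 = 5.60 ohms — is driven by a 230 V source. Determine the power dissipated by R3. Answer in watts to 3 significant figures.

89.6 W

The current is common to all series resistors; compute it, then apply P = I²R for the target.
R_total = 4.70 + 47.2 + 5.60 = 57.50 Ω
I = V / R_total = 230 / 57.50 = 4.000 A
P_R3 = I² × R3 = (4.000)² × 5.60 = 89.60 W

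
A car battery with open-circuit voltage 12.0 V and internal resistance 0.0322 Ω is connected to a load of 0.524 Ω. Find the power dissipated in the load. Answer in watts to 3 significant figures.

244 W

Find the circuit current first, then P = I²R for the load (series elements share I).
I = ε / (r + R) = 12.0 / (0.0322 + 0.524) = 21.57 A
P_load = I² R = (21.57)² × 0.524 = 243.9 W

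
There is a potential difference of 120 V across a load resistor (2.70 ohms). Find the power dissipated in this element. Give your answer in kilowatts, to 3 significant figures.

With V across and R both known, P = V²/R gives the dissipation directly.
P = (120 V)² / 2.70 Ω = 5333 W

5.33 kW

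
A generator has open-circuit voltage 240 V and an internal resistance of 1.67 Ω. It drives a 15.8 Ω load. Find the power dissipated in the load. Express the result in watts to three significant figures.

The internal resistance and the load are in series, so the same I flows through both; get I from ε/(r+R), then I²R for the load.
I = ε / (r + R) = 240 / (1.67 + 15.8) = 13.74 A
P_load = I² R = (13.74)² × 15.8 = 2982 W

2980 W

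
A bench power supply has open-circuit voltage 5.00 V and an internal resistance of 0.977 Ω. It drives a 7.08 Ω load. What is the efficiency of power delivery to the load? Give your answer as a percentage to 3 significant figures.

η = P_load/(P_load+P_int) = I²R/(I²R+I²r) = R/(R+r) — the I² cancels for series elements.
η = R / (R + r) = 7.08 / (7.08 + 0.977) = 0.8787

87.9 %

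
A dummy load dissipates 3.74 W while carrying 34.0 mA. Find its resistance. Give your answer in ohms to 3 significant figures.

3240 Ω

Inverting the appropriate power form: R = P / I².
R = 3.74 / (0.03400)² = 3235 Ω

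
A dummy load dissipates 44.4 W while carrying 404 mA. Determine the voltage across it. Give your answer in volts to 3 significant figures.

Inverting the appropriate power form: V = P / I.
V = 44.4 / 0.4040 = 109.9 V

110 V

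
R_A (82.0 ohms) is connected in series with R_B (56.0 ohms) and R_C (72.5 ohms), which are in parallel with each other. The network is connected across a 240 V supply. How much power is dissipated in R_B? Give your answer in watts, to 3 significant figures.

First combine the parallel branches into one equivalent R_p, then R_A + R_p is a series pair.
R_p = (56.0×72.5)/(56.0+72.5) = 31.60 Ω
R_total = 82.0 + 31.60 = 113.6 Ω
I = V / R_total = 240 / 113.6 = 2.113 A
Voltage across the parallel pair: V_p = I × R_p = 2.113 × 31.60 = 66.75 V
With V_p across R_B, its power is V_p²/R_B.
P_R_B = (66.75)² / 56.0 = 79.57 W

79.6 W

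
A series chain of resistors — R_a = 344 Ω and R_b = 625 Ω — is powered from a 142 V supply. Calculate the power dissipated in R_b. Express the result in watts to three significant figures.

13.4 W

The current is common to all series resistors; compute it, then apply P = I²R for the target.
R_total = 344 + 625 = 969.0 Ω
I = V / R_total = 142 / 969.0 = 0.1465 A
P_R_b = I² × R_b = (0.1465)² × 625 = 13.42 W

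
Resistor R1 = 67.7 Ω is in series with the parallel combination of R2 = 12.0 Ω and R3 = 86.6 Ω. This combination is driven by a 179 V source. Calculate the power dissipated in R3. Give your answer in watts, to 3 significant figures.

6.71 W

Collapse R2‖R3 to a single equivalent, reducing the network to two series elements.
R_p = (12.0×86.6)/(12.0+86.6) = 10.54 Ω
R_total = 67.7 + 10.54 = 78.24 Ω
I = V / R_total = 179 / 78.24 = 2.288 A
Voltage across the parallel pair: V_p = I × R_p = 2.288 × 10.54 = 24.11 V
R3 sees V_p directly, so P = V_p² / R3.
P_R3 = (24.11)² / 86.6 = 6.714 W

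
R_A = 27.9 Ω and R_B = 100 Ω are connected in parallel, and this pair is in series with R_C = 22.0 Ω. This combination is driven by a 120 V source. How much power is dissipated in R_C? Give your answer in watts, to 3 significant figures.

165 W

Combine R_A and R_B into their parallel equivalent first, reducing the network to two series resistors.
R_p = (27.9×100)/(27.9+100) = 21.81 Ω
R_total = R_p + 22.0 = 21.81 + 22.0 = 43.81 Ω
I = V / R_total = 120 / 43.81 = 2.739 A
R_C carries the full series current, so P = I²R.
P_R_C = (2.739)² × 22.0 = 165.0 W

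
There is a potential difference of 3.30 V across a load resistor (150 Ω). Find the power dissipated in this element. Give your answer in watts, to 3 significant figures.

0.0726 W

With V across and R both known, P = V²/R gives the dissipation directly.
P = (3.30 V)² / 150 Ω = 0.07260 W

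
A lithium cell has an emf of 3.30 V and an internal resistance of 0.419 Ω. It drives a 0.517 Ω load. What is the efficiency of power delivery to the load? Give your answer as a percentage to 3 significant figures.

55.2 %

η = P_load/(P_load+P_int) = I²R/(I²R+I²r) = R/(R+r) — the I² cancels for series elements.
η = R / (R + r) = 0.517 / (0.517 + 0.419) = 0.5524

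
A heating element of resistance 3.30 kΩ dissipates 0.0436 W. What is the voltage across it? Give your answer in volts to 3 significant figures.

12.0 V

Rearranging the power relation for the two known quantities gives V = √(P R).
V = √(0.0436 × 3300) = 11.99 V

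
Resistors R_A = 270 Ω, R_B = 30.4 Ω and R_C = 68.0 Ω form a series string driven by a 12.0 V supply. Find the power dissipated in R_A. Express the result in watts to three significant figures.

0.286 W

Series elements share the same current, so find I first, then use P = I²R.
R_total = 270 + 30.4 + 68.0 = 368.4 Ω
I = V / R_total = 12.0 / 368.4 = 0.03257 A
P_R_A = I² × R_A = (0.03257)² × 270 = 0.2865 W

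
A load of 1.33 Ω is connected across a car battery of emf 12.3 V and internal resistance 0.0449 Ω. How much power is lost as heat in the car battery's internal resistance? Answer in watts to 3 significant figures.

The internal resistance carries the same current as the load; P_int = I²r.
I = ε / (r + R) = 12.3 / (0.0449 + 1.33) = 8.946 A
P_int = I² r = (8.946)² × 0.0449 = 3.593 W

3.59 W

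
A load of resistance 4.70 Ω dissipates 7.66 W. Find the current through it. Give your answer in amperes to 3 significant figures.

From P = V I = I²R = V²/R, with the two given quantities we get I = √(P / R).
I = √(7.66 / 4.70) = 1.277 A

1.28 A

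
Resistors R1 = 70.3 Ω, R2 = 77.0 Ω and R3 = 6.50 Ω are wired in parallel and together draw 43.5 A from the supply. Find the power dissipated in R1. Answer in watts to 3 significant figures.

We need the common branch voltage; get it from I_total × R_eq, then P = V²/R for the branch.
1/R_eq = 1/70.3 + 1/77.0 + 1/6.50 ⇒ R_eq = 5.523 Ω
V = I_total × R_eq = 43.50 × 5.523 = 240.3 V
P_R1 = V² / R1 = (240.3)² / 70.3 = 821.1 W

821 W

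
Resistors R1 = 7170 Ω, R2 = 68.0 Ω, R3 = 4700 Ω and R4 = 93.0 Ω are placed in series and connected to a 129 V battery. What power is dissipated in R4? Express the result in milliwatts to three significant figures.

The current is common to all series resistors; compute it, then apply P = I²R for the target.
R_total = 7170 + 68.0 + 4700 + 93.0 = 12030 Ω
I = V / R_total = 129 / 12030 = 0.01072 A
P_R4 = I² × R4 = (0.01072)² × 93.0 = 0.01069 W

10.7 mW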